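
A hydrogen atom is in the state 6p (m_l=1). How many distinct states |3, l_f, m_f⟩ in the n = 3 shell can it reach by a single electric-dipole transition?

E1 requires Δl = ±1, so l_f ∈ {0, 2}; with 0 ≤ l_f ≤ n_f−1 = 2, the allowed l_f values are {0, 2}.
For l_f = 0: m_f ∈ {m_i−1, m_i, m_i+1} ∩ [−0, 0] = {0} → 1 state.
For l_f = 2: m_f ∈ {m_i−1, m_i, m_i+1} ∩ [−2, 2] = {0, 1, 2} → 3 states.
Total: 4.

4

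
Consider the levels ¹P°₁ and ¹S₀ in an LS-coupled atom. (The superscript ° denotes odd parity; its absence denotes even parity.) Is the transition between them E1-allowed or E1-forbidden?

ΔS = 0: S: 0 → 0 — passes.
ΔL = 0, ±1 (not L=0↔0): L: 1 → 0, ΔL = -1 — passes.
ΔJ = 0, ±1 (not J=0↔0): J: 1 → 0, ΔJ = -1 — passes.
Parity must change: odd → even — passes.
All four E1 rules are satisfied.

allowed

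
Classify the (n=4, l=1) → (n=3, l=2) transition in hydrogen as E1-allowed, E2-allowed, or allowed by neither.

E1

Δl = 2 − 1 = +1; l_i + l_f = 3.
E1 (Δl = ±1): satisfied.
E2 (Δl = 0,±2, l_i+l_f ≥ 2): not satisfied.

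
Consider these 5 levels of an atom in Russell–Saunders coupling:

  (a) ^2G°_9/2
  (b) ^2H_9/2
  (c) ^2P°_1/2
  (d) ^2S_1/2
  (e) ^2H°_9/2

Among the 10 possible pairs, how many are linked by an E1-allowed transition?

3

(a)–(b): allowed.
(a)–(c): forbidden (parity, ΔL, ΔJ).
(a)–(d): forbidden (ΔL, ΔJ).
(a)–(e): forbidden (parity).
(b)–(c): forbidden (ΔL, ΔJ).
(b)–(d): forbidden (parity, ΔL, ΔJ).
(b)–(e): allowed.
(c)–(d): allowed.
(c)–(e): forbidden (parity, ΔL, ΔJ).
(d)–(e): forbidden (ΔL, ΔJ).
Allowed pairs: 3 of 10.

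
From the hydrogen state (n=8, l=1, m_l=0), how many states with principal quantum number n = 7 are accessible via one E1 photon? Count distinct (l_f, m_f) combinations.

4

E1 requires Δl = ±1, so l_f ∈ {0, 2}; with 0 ≤ l_f ≤ n_f−1 = 6, the allowed l_f values are {0, 2}.
For l_f = 0: m_f ∈ {m_i−1, m_i, m_i+1} ∩ [−0, 0] = {0} → 1 state.
For l_f = 2: m_f ∈ {m_i−1, m_i, m_i+1} ∩ [−2, 2] = {-1, 0, 1} → 3 states.
Total: 4.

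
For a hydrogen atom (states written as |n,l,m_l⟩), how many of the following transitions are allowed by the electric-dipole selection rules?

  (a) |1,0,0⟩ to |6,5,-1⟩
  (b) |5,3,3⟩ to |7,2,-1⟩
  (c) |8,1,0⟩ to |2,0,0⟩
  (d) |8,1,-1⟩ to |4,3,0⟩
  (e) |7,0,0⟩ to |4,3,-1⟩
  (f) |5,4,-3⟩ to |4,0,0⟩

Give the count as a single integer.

1

(a) forbidden — Δl = +5 (E1 requires Δl = ±1)
(b) forbidden — Δm_l = -4 (E1 requires Δm_l = 0, ±1)
(c) allowed
(d) forbidden — Δl = +2 (E1 requires Δl = ±1)
(e) forbidden — Δl = +3 (E1 requires Δl = ±1)
(f) forbidden — Δl = -4 (E1 requires Δl = ±1); Δm_l = +3 (E1 requires Δm_l = 0, ±1)
Total allowed: 1 of 6.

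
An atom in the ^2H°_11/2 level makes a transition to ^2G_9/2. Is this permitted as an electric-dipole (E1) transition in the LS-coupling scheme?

Reading off the term symbols: S 1/2→1/2, L 5→4, J 11/2→9/2, parity odd→even.
ΔL = 0, ±1 (not L=0↔0): L: 5 → 4, ΔL = -1 — passes.
Parity must change: odd → even — passes.
ΔJ = 0, ±1 (not J=0↔0): J: 11/2 → 9/2, ΔJ = -1 — passes.
ΔS = 0: S: 1/2 → 1/2 — passes.
All four E1 rules are satisfied.

allowed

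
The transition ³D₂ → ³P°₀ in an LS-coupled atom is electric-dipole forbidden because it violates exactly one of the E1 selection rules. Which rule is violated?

the ΔJ = 0, ±1 rule

Parity must change: even → odd — ✓.
ΔS = 0: S: 1 → 1 — ✓.
ΔL = 0, ±1 (not L=0↔0): L: 2 → 1, ΔL = -1 — ✓.
ΔJ = 0, ±1 (not J=0↔0): J: 2 → 0, ΔJ = -2 — ✗.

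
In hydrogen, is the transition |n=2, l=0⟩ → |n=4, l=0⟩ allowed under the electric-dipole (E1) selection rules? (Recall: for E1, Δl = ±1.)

l: 0 → 0 (Δl = +0). Δl = ±1 violated.
The transition is electric-dipole forbidden.

forbidden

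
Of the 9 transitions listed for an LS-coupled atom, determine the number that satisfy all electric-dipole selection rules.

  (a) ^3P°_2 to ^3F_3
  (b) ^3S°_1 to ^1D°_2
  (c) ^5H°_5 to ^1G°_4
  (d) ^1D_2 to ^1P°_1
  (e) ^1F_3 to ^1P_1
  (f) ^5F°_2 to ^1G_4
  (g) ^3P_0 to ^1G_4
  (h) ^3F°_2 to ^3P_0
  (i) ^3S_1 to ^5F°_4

1

(a) forbidden (ΔL fails)
(b) forbidden (parity, ΔS, ΔL fail)
(c) forbidden (parity, ΔS fail)
(d) allowed
(e) forbidden (parity, ΔL, ΔJ fail)
(f) forbidden (ΔS, ΔJ fail)
(g) forbidden (parity, ΔS, ΔL, ΔJ fail)
(h) forbidden (ΔL, ΔJ fail)
(i) forbidden (ΔS, ΔL, ΔJ fail)
Total allowed: 1 of 9.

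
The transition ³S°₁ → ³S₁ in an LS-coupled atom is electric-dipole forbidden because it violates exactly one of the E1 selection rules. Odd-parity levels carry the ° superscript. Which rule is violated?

the L=0 ↔ L=0 exclusion

Initial level: S=1, L=0, J=1, parity odd. Final level: S=1, L=0, J=1, parity even.
Parity must change: odd → even — ✓.
ΔS = 0: S: 1 → 1 — ✓.
ΔL = 0, ±1 (not L=0↔0): L: 0 → 0, ΔL = +0 — ✗.
ΔJ = 0, ±1 (not J=0↔0): J: 1 → 1, ΔJ = +0 — ✓.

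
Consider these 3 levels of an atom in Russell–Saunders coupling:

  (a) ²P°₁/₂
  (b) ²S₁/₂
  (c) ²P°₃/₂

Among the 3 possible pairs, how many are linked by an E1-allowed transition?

2

(a)–(b): allowed.
(a)–(c): forbidden (parity).
(b)–(c): allowed.
Allowed pairs: 2 of 3.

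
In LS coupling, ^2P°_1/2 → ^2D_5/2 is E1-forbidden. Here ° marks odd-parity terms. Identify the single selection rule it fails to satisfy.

the ΔJ = 0, ±1 rule

ΔS = 0: S: 1/2 → 1/2 — satisfied.
ΔJ = 0, ±1 (not J=0↔0): J: 1/2 → 5/2, ΔJ = +2 — violated.
ΔL = 0, ±1 (not L=0↔0): L: 1 → 2, ΔL = +1 — satisfied.
Parity must change: odd → even — satisfied.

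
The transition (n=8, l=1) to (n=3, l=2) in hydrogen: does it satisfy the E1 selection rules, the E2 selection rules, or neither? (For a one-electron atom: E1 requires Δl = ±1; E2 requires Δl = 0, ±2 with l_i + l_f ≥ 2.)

Δl = 2 − 1 = +1; l_i + l_f = 3.
E1 (Δl = ±1): satisfied.
E2 (Δl = 0,±2, l_i+l_f ≥ 2): not satisfied.

E1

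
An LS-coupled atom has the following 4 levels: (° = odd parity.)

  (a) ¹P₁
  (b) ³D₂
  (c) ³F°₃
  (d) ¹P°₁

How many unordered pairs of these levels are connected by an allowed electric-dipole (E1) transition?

2

(a)–(b): forbidden (parity, ΔS).
(a)–(c): forbidden (ΔS, ΔL, ΔJ).
(a)–(d): allowed.
(b)–(c): allowed.
(b)–(d): forbidden (ΔS).
(c)–(d): forbidden (parity, ΔS, ΔL, ΔJ).
Allowed pairs: 2 of 6.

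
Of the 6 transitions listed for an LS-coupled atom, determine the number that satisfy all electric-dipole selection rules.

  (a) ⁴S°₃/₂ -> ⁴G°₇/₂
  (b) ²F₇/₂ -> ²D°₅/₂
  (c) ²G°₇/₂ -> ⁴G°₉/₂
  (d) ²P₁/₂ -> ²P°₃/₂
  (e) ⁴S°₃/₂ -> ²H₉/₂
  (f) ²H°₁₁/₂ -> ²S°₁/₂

2

(a) forbidden (parity, ΔL, ΔJ fail)
(b) allowed
(c) forbidden (parity, ΔS fail)
(d) allowed
(e) forbidden (ΔS, ΔL, ΔJ fail)
(f) forbidden (parity, ΔL, ΔJ fail)
Total allowed: 2 of 6.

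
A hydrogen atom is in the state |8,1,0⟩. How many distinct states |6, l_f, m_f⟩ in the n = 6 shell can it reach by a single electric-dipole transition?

4

E1 requires Δl = ±1, so l_f ∈ {0, 2}; with 0 ≤ l_f ≤ n_f−1 = 5, the allowed l_f values are {0, 2}.
For l_f = 0: m_f ∈ {m_i−1, m_i, m_i+1} ∩ [−0, 0] = {0} → 1 state.
For l_f = 2: m_f ∈ {m_i−1, m_i, m_i+1} ∩ [−2, 2] = {-1, 0, 1} → 3 states.
Total: 4.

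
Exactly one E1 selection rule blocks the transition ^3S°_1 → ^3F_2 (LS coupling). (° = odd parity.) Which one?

the ΔL = 0, ±1 rule

Reading off the term symbols: S 1→1, L 0→3, J 1→2, parity odd→even.
ΔS = 0: S: 1 → 1 — ok.
ΔL = 0, ±1 (not L=0↔0): L: 0 → 3, ΔL = +3 — fails.
Parity must change: odd → even — ok.
ΔJ = 0, ±1 (not J=0↔0): J: 1 → 2, ΔJ = +1 — ok.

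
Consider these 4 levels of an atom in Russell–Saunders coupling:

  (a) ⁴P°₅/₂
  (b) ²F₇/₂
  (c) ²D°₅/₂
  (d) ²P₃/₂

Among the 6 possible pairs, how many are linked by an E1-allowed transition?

(a)–(b): forbidden (ΔS, ΔL).
(a)–(c): forbidden (parity, ΔS).
(a)–(d): forbidden (ΔS).
(b)–(c): allowed.
(b)–(d): forbidden (parity, ΔL, ΔJ).
(c)–(d): allowed.
Allowed pairs: 2 of 6.

2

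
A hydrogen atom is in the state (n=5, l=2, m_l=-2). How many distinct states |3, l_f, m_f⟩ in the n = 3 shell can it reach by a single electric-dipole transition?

E1 requires Δl = ±1, so l_f ∈ {1, 3}; with 0 ≤ l_f ≤ n_f−1 = 2, the allowed l_f values are {1}.
For l_f = 1: m_f ∈ {m_i−1, m_i, m_i+1} ∩ [−1, 1] = {-1} → 1 state.
Total: 1.

1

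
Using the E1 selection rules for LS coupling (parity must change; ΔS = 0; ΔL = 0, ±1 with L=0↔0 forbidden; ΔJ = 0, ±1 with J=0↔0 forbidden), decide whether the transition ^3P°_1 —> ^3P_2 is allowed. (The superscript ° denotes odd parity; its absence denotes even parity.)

allowed

ΔL = 0, ±1 (not L=0↔0): L: 1 → 1, ΔL = +0 — ✓.
ΔS = 0: S: 1 → 1 — ✓.
ΔJ = 0, ±1 (not J=0↔0): J: 1 → 2, ΔJ = +1 — ✓.
Parity must change: odd → even — ✓.
All four E1 rules are satisfied.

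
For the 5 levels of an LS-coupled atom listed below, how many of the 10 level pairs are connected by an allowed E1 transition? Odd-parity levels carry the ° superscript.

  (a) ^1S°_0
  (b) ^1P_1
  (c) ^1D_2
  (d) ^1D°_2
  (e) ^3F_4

3

(a)–(b): allowed.
(a)–(c): forbidden (ΔL, ΔJ).
(a)–(d): forbidden (parity, ΔL, ΔJ).
(a)–(e): forbidden (ΔS, ΔL, ΔJ).
(b)–(c): forbidden (parity).
(b)–(d): allowed.
(b)–(e): forbidden (parity, ΔS, ΔL, ΔJ).
(c)–(d): allowed.
(c)–(e): forbidden (parity, ΔS, ΔJ).
(d)–(e): forbidden (ΔS, ΔJ).
Allowed pairs: 3 of 10.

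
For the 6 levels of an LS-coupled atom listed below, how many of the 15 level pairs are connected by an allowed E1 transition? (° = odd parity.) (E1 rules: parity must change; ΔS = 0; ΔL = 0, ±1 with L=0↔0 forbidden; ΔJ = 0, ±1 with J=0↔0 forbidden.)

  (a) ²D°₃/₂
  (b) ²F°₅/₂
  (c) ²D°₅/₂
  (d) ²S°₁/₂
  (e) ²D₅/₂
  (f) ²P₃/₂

(a)–(b): forbidden (parity).
(a)–(c): forbidden (parity).
(a)–(d): forbidden (parity, ΔL).
(a)–(e): allowed.
(a)–(f): allowed.
(b)–(c): forbidden (parity).
(b)–(d): forbidden (parity, ΔL, ΔJ).
(b)–(e): allowed.
(b)–(f): forbidden (ΔL).
(c)–(d): forbidden (parity, ΔL, ΔJ).
(c)–(e): allowed.
(c)–(f): allowed.
(d)–(e): forbidden (ΔL, ΔJ).
(d)–(f): allowed.
(e)–(f): forbidden (parity).
Allowed pairs: 6 of 15.

6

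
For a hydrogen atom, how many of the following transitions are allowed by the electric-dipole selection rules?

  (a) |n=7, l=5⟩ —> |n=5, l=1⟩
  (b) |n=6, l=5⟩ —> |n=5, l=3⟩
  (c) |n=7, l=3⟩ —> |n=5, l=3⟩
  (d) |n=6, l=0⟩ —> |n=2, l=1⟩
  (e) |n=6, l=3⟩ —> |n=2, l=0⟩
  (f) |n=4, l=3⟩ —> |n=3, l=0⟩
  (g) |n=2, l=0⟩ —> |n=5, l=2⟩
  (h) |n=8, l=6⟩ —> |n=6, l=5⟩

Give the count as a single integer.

(a) forbidden — Δl = -4 (E1 requires Δl = ±1)
(b) forbidden — Δl = -2 (E1 requires Δl = ±1)
(c) forbidden — Δl = +0 (E1 requires Δl = ±1)
(d) allowed
(e) forbidden — Δl = -3 (E1 requires Δl = ±1)
(f) forbidden — Δl = -3 (E1 requires Δl = ±1)
(g) forbidden — Δl = +2 (E1 requires Δl = ±1)
(h) allowed
Total allowed: 2 of 8.

2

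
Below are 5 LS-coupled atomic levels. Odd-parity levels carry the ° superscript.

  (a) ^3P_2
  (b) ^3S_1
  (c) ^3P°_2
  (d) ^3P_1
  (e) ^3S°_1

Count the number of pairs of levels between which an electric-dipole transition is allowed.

(a)–(b): forbidden (parity).
(a)–(c): allowed.
(a)–(d): forbidden (parity).
(a)–(e): allowed.
(b)–(c): allowed.
(b)–(d): forbidden (parity).
(b)–(e): forbidden (ΔL).
(c)–(d): allowed.
(c)–(e): forbidden (parity).
(d)–(e): allowed.
Allowed pairs: 5 of 10.

5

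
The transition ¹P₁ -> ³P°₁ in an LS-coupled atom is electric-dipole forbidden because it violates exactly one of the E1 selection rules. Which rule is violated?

Parity must change: even → odd — ok.
ΔS = 0: S: 0 → 1 — fails.
ΔL = 0, ±1 (not L=0↔0): L: 1 → 1, ΔL = +0 — ok.
ΔJ = 0, ±1 (not J=0↔0): J: 1 → 1, ΔJ = +0 — ok.

the ΔS = 0 rule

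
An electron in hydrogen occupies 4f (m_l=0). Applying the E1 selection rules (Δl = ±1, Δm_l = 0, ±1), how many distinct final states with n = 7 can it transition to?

6

E1 requires Δl = ±1, so l_f ∈ {2, 4}; with 0 ≤ l_f ≤ n_f−1 = 6, the allowed l_f values are {2, 4}.
For l_f = 2: m_f ∈ {m_i−1, m_i, m_i+1} ∩ [−2, 2] = {-1, 0, 1} → 3 states.
For l_f = 4: m_f ∈ {m_i−1, m_i, m_i+1} ∩ [−4, 4] = {-1, 0, 1} → 3 states.
Total: 6.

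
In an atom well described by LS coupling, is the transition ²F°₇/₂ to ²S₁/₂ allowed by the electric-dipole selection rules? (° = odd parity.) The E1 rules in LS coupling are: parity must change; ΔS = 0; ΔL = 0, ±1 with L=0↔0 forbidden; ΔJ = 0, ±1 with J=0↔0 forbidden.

forbidden

Reading off the term symbols: S 1/2→1/2, L 3→0, J 7/2→1/2, parity odd→even.
ΔS = 0: S: 1/2 → 1/2 — passes.
ΔL = 0, ±1 (not L=0↔0): L: 3 → 0, ΔL = -3 — fails.
ΔJ = 0, ±1 (not J=0↔0): J: 7/2 → 1/2, ΔJ = -3 — fails.
Parity must change: odd → even — passes.
Rule(s) violated: ΔL, ΔJ.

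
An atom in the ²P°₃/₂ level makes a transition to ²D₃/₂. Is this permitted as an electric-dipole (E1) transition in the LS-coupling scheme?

allowed

Initial level: S=1/2, L=1, J=3/2, parity odd. Final level: S=1/2, L=2, J=3/2, parity even.
Parity must change: odd → even — satisfied.
ΔS = 0: S: 1/2 → 1/2 — satisfied.
ΔL = 0, ±1 (not L=0↔0): L: 1 → 2, ΔL = +1 — satisfied.
ΔJ = 0, ±1 (not J=0↔0): J: 3/2 → 3/2, ΔJ = +0 — satisfied.
All four E1 rules are satisfied.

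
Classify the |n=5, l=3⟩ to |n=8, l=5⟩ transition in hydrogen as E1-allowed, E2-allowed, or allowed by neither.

Δl = 5 − 3 = +2; l_i + l_f = 8.
E1 (Δl = ±1): not satisfied.
E2 (Δl = 0,±2, l_i+l_f ≥ 2): satisfied.

E2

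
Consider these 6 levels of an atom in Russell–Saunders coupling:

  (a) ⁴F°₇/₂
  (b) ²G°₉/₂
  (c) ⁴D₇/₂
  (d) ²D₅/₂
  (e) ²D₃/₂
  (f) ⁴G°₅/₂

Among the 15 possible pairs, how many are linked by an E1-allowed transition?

1

(a)–(b): forbidden (parity, ΔS).
(a)–(c): allowed.
(a)–(d): forbidden (ΔS).
(a)–(e): forbidden (ΔS, ΔJ).
(a)–(f): forbidden (parity).
(b)–(c): forbidden (ΔS, ΔL).
(b)–(d): forbidden (ΔL, ΔJ).
(b)–(e): forbidden (ΔL, ΔJ).
(b)–(f): forbidden (parity, ΔS, ΔJ).
(c)–(d): forbidden (parity, ΔS).
(c)–(e): forbidden (parity, ΔS, ΔJ).
(c)–(f): forbidden (ΔL).
(d)–(e): forbidden (parity).
(d)–(f): forbidden (ΔS, ΔL).
(e)–(f): forbidden (ΔS, ΔL).
Allowed pairs: 1 of 15.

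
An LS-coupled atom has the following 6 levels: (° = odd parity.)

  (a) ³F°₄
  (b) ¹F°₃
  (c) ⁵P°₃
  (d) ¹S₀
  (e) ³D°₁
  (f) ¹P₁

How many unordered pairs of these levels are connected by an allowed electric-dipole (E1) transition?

0

(a)–(b): forbidden (parity, ΔS).
(a)–(c): forbidden (parity, ΔS, ΔL).
(a)–(d): forbidden (ΔS, ΔL, ΔJ).
(a)–(e): forbidden (parity, ΔJ).
(a)–(f): forbidden (ΔS, ΔL, ΔJ).
(b)–(c): forbidden (parity, ΔS, ΔL).
(b)–(d): forbidden (ΔL, ΔJ).
(b)–(e): forbidden (parity, ΔS, ΔJ).
(b)–(f): forbidden (ΔL, ΔJ).
(c)–(d): forbidden (ΔS, ΔJ).
(c)–(e): forbidden (parity, ΔS, ΔJ).
(c)–(f): forbidden (ΔS, ΔJ).
(d)–(e): forbidden (ΔS, ΔL).
(d)–(f): forbidden (parity).
(e)–(f): forbidden (ΔS).
Allowed pairs: 0 of 15.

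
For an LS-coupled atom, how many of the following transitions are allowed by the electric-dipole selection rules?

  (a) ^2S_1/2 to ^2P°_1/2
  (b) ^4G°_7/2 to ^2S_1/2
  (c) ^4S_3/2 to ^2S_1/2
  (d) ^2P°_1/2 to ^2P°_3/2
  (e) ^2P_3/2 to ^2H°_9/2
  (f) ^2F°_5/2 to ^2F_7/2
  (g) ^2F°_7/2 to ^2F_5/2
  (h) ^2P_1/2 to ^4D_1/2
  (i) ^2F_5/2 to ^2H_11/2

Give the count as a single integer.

3

(a) allowed
(b) forbidden (ΔS, ΔL, ΔJ fail)
(c) forbidden (parity, ΔS, ΔL fail)
(d) forbidden (parity fails)
(e) forbidden (ΔL, ΔJ fail)
(f) allowed
(g) allowed
(h) forbidden (parity, ΔS fail)
(i) forbidden (parity, ΔL, ΔJ fail)
Total allowed: 3 of 9.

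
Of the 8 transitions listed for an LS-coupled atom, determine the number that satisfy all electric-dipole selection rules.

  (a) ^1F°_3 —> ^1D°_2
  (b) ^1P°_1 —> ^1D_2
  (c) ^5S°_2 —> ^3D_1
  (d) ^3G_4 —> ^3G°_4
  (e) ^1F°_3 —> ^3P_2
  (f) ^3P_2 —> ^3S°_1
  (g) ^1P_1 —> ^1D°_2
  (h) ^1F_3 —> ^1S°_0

4

(a) forbidden (parity fails)
(b) allowed
(c) forbidden (ΔS, ΔL fail)
(d) allowed
(e) forbidden (ΔS, ΔL fail)
(f) allowed
(g) allowed
(h) forbidden (ΔL, ΔJ fail)
Total allowed: 4 of 8.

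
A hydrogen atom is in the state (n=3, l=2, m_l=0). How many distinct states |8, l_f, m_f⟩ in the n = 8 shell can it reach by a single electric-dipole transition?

E1 requires Δl = ±1, so l_f ∈ {1, 3}; with 0 ≤ l_f ≤ n_f−1 = 7, the allowed l_f values are {1, 3}.
For l_f = 1: m_f ∈ {m_i−1, m_i, m_i+1} ∩ [−1, 1] = {-1, 0, 1} → 3 states.
For l_f = 3: m_f ∈ {m_i−1, m_i, m_i+1} ∩ [−3, 3] = {-1, 0, 1} → 3 states.
Total: 6.

6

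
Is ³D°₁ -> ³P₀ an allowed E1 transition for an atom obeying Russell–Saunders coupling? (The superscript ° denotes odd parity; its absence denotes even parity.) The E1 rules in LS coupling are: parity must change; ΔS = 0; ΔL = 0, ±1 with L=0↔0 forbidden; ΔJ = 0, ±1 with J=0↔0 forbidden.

ΔJ = 0, ±1 (not J=0↔0): J: 1 → 0, ΔJ = -1 — ✓.
ΔL = 0, ±1 (not L=0↔0): L: 2 → 1, ΔL = -1 — ✓.
ΔS = 0: S: 1 → 1 — ✓.
Parity must change: odd → even — ✓.
All four E1 rules are satisfied.

allowed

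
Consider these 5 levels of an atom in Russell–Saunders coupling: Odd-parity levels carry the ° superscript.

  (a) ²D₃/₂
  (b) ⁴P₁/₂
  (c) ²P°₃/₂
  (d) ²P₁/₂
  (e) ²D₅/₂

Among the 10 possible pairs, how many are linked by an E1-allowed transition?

(a)–(b): forbidden (parity, ΔS).
(a)–(c): allowed.
(a)–(d): forbidden (parity).
(a)–(e): forbidden (parity).
(b)–(c): forbidden (ΔS).
(b)–(d): forbidden (parity, ΔS).
(b)–(e): forbidden (parity, ΔS, ΔJ).
(c)–(d): allowed.
(c)–(e): allowed.
(d)–(e): forbidden (parity, ΔJ).
Allowed pairs: 3 of 10.

3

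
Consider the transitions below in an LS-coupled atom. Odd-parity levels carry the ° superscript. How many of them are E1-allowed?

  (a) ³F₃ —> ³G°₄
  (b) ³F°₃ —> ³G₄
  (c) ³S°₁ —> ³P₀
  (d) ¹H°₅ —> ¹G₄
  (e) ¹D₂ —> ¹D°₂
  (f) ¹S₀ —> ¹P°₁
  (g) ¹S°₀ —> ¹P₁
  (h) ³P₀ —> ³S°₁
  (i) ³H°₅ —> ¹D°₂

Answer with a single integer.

8

(a) allowed
(b) allowed
(c) allowed
(d) allowed
(e) allowed
(f) allowed
(g) allowed
(h) allowed
(i) forbidden (parity, ΔS, ΔL, ΔJ fail)
Total allowed: 8 of 9.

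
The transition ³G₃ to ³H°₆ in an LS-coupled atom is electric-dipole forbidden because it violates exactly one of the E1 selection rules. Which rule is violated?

the ΔJ = 0, ±1 rule

Parity must change: even → odd — passes.
ΔS = 0: S: 1 → 1 — passes.
ΔL = 0, ±1 (not L=0↔0): L: 4 → 5, ΔL = +1 — passes.
ΔJ = 0, ±1 (not J=0↔0): J: 3 → 6, ΔJ = +3 — fails.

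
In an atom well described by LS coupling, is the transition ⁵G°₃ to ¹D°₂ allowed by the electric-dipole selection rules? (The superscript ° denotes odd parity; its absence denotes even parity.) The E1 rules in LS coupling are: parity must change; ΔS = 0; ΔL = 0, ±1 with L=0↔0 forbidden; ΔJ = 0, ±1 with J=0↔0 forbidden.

forbidden

Initial level: S=2, L=4, J=3, parity odd. Final level: S=0, L=2, J=2, parity odd.
Parity must change: odd → odd — ✗.
ΔS = 0: S: 2 → 0 — ✗.
ΔL = 0, ±1 (not L=0↔0): L: 4 → 2, ΔL = -2 — ✗.
ΔJ = 0, ±1 (not J=0↔0): J: 3 → 2, ΔJ = -1 — ✓.
Rule(s) violated: parity, ΔS, ΔL.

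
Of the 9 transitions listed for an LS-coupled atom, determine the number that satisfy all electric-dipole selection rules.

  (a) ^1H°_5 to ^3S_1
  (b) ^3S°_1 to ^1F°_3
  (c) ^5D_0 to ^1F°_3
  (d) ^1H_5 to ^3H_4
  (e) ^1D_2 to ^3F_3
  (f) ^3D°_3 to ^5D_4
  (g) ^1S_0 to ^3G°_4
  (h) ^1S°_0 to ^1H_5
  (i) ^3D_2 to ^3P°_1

1

(a) forbidden (ΔS, ΔL, ΔJ fail)
(b) forbidden (parity, ΔS, ΔL, ΔJ fail)
(c) forbidden (ΔS, ΔJ fail)
(d) forbidden (parity, ΔS fail)
(e) forbidden (parity, ΔS fail)
(f) forbidden (ΔS fails)
(g) forbidden (ΔS, ΔL, ΔJ fail)
(h) forbidden (ΔL, ΔJ fail)
(i) allowed
Total allowed: 1 of 9.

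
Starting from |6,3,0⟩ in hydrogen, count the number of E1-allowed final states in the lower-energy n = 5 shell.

6

E1 requires Δl = ±1, so l_f ∈ {2, 4}; with 0 ≤ l_f ≤ n_f−1 = 4, the allowed l_f values are {2, 4}.
For l_f = 2: m_f ∈ {m_i−1, m_i, m_i+1} ∩ [−2, 2] = {-1, 0, 1} → 3 states.
For l_f = 4: m_f ∈ {m_i−1, m_i, m_i+1} ∩ [−4, 4] = {-1, 0, 1} → 3 states.
Total: 6.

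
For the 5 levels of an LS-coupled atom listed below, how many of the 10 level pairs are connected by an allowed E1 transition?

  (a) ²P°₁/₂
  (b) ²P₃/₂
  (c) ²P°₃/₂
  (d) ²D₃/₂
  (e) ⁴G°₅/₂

4

(a)–(b): allowed.
(a)–(c): forbidden (parity).
(a)–(d): allowed.
(a)–(e): forbidden (parity, ΔS, ΔL, ΔJ).
(b)–(c): allowed.
(b)–(d): forbidden (parity).
(b)–(e): forbidden (ΔS, ΔL).
(c)–(d): allowed.
(c)–(e): forbidden (parity, ΔS, ΔL).
(d)–(e): forbidden (ΔS, ΔL).
Allowed pairs: 4 of 10.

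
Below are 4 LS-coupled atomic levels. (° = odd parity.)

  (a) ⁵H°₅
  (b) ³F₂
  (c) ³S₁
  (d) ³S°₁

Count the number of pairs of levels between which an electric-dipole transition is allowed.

0

(a)–(b): forbidden (ΔS, ΔL, ΔJ).
(a)–(c): forbidden (ΔS, ΔL, ΔJ).
(a)–(d): forbidden (parity, ΔS, ΔL, ΔJ).
(b)–(c): forbidden (parity, ΔL).
(b)–(d): forbidden (ΔL).
(c)–(d): forbidden (ΔL).
Allowed pairs: 0 of 6.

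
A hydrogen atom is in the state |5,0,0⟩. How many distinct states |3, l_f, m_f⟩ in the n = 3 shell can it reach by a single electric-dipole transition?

E1 requires Δl = ±1, so l_f ∈ {-1, 1}; with 0 ≤ l_f ≤ n_f−1 = 2, the allowed l_f values are {1}.
For l_f = 1: m_f ∈ {m_i−1, m_i, m_i+1} ∩ [−1, 1] = {-1, 0, 1} → 3 states.
Total: 3.

3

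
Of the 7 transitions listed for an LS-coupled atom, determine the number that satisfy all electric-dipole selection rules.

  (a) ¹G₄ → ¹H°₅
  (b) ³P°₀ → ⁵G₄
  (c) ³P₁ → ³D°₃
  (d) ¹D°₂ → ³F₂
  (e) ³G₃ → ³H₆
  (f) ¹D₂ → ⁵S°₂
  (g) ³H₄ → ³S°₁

(a) allowed
(b) forbidden (ΔS, ΔL, ΔJ fail)
(c) forbidden (ΔJ fails)
(d) forbidden (ΔS fails)
(e) forbidden (parity, ΔJ fail)
(f) forbidden (ΔS, ΔL fail)
(g) forbidden (ΔL, ΔJ fail)
Total allowed: 1 of 7.

1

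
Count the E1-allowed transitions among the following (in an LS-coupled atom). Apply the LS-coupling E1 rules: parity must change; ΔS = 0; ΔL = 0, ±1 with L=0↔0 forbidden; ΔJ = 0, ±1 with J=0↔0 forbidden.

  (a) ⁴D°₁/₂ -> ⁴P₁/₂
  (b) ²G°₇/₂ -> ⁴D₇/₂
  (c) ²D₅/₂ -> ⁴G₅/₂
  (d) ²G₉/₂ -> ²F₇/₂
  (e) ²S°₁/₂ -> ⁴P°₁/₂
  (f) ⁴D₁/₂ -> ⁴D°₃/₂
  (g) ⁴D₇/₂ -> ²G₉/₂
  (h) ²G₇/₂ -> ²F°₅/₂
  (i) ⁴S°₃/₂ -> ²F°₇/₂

3

(a) allowed
(b) forbidden (ΔS, ΔL fail)
(c) forbidden (parity, ΔS, ΔL fail)
(d) forbidden (parity fails)
(e) forbidden (parity, ΔS fail)
(f) allowed
(g) forbidden (parity, ΔS, ΔL fail)
(h) allowed
(i) forbidden (parity, ΔS, ΔL, ΔJ fail)
Total allowed: 3 of 9.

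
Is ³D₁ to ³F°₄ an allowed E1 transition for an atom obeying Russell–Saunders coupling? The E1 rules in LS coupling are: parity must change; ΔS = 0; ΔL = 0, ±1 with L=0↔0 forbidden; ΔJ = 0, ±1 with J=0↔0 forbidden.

forbidden

Reading off the term symbols: S 1→1, L 2→3, J 1→4, parity even→odd.
Parity must change: even → odd — satisfied.
ΔS = 0: S: 1 → 1 — satisfied.
ΔL = 0, ±1 (not L=0↔0): L: 2 → 3, ΔL = +1 — satisfied.
ΔJ = 0, ±1 (not J=0↔0): J: 1 → 4, ΔJ = +3 — violated.
Rule(s) violated: ΔJ.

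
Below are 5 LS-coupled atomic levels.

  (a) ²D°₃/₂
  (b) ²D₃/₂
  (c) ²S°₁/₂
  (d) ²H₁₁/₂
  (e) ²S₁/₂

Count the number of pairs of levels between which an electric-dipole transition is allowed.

1

(a)–(b): allowed.
(a)–(c): forbidden (parity, ΔL).
(a)–(d): forbidden (ΔL, ΔJ).
(a)–(e): forbidden (ΔL).
(b)–(c): forbidden (ΔL).
(b)–(d): forbidden (parity, ΔL, ΔJ).
(b)–(e): forbidden (parity, ΔL).
(c)–(d): forbidden (ΔL, ΔJ).
(c)–(e): forbidden (ΔL).
(d)–(e): forbidden (parity, ΔL, ΔJ).
Allowed pairs: 1 of 10.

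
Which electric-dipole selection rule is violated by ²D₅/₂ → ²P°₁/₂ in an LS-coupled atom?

the ΔJ = 0, ±1 rule

ΔJ = 0, ±1 (not J=0↔0): J: 5/2 → 1/2, ΔJ = -2 — fails.
Parity must change: even → odd — passes.
ΔS = 0: S: 1/2 → 1/2 — passes.
ΔL = 0, ±1 (not L=0↔0): L: 2 → 1, ΔL = -1 — passes.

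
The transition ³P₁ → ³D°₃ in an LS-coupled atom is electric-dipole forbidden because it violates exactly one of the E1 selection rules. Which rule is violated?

Parity must change: even → odd — satisfied.
ΔL = 0, ±1 (not L=0↔0): L: 1 → 2, ΔL = +1 — satisfied.
ΔJ = 0, ±1 (not J=0↔0): J: 1 → 3, ΔJ = +2 — violated.
ΔS = 0: S: 1 → 1 — satisfied.

the ΔJ = 0, ±1 rule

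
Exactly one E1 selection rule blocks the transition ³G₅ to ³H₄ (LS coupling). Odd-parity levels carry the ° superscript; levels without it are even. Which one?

Initial level: S=1, L=4, J=5, parity even. Final level: S=1, L=5, J=4, parity even.
Parity must change: even → even — fails.
ΔS = 0: S: 1 → 1 — ok.
ΔL = 0, ±1 (not L=0↔0): L: 4 → 5, ΔL = +1 — ok.
ΔJ = 0, ±1 (not J=0↔0): J: 5 → 4, ΔJ = -1 — ok.

parity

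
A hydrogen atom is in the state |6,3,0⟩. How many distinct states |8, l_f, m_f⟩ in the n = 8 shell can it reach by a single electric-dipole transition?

6

E1 requires Δl = ±1, so l_f ∈ {2, 4}; with 0 ≤ l_f ≤ n_f−1 = 7, the allowed l_f values are {2, 4}.
For l_f = 2: m_f ∈ {m_i−1, m_i, m_i+1} ∩ [−2, 2] = {-1, 0, 1} → 3 states.
For l_f = 4: m_f ∈ {m_i−1, m_i, m_i+1} ∩ [−4, 4] = {-1, 0, 1} → 3 states.
Total: 6.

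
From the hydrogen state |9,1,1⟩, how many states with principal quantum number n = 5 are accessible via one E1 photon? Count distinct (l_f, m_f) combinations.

4

E1 requires Δl = ±1, so l_f ∈ {0, 2}; with 0 ≤ l_f ≤ n_f−1 = 4, the allowed l_f values are {0, 2}.
For l_f = 0: m_f ∈ {m_i−1, m_i, m_i+1} ∩ [−0, 0] = {0} → 1 state.
For l_f = 2: m_f ∈ {m_i−1, m_i, m_i+1} ∩ [−2, 2] = {0, 1, 2} → 3 states.
Total: 4.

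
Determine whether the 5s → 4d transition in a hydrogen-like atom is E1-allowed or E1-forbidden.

Initial l = 0, final l = 2, so Δl = +2. E1 requires Δl = ±1: violated.
The transition is electric-dipole forbidden.

forbidden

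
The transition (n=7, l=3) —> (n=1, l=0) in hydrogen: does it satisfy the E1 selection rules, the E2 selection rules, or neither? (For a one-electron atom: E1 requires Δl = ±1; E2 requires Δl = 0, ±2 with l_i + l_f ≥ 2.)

neither

Δl = 0 − 3 = -3; l_i + l_f = 3.
E1 (Δl = ±1): not satisfied.
E2 (Δl = 0,±2, l_i+l_f ≥ 2): not satisfied.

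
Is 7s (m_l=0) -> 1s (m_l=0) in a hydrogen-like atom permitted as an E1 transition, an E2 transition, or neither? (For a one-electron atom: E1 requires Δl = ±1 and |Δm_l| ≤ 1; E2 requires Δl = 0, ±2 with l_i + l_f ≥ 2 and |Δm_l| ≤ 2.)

Δl = 0 − 0 = +0; l_i + l_f = 0.
Δm_l = +0.
E1 (Δl = ±1, |Δm_l| ≤ 1): not satisfied.
E2 (Δl = 0,±2, l_i+l_f ≥ 2, |Δm_l| ≤ 2): not satisfied.

neither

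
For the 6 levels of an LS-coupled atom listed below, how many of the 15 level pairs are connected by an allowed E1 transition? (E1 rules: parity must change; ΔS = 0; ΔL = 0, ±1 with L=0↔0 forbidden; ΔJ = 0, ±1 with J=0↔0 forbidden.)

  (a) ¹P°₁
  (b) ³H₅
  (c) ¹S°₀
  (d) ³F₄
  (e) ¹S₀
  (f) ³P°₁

1

(a)–(b): forbidden (ΔS, ΔL, ΔJ).
(a)–(c): forbidden (parity).
(a)–(d): forbidden (ΔS, ΔL, ΔJ).
(a)–(e): allowed.
(a)–(f): forbidden (parity, ΔS).
(b)–(c): forbidden (ΔS, ΔL, ΔJ).
(b)–(d): forbidden (parity, ΔL).
(b)–(e): forbidden (parity, ΔS, ΔL, ΔJ).
(b)–(f): forbidden (ΔL, ΔJ).
(c)–(d): forbidden (ΔS, ΔL, ΔJ).
(c)–(e): forbidden (ΔL, ΔJ).
(c)–(f): forbidden (parity, ΔS).
(d)–(e): forbidden (parity, ΔS, ΔL, ΔJ).
(d)–(f): forbidden (ΔL, ΔJ).
(e)–(f): forbidden (ΔS).
Allowed pairs: 1 of 15.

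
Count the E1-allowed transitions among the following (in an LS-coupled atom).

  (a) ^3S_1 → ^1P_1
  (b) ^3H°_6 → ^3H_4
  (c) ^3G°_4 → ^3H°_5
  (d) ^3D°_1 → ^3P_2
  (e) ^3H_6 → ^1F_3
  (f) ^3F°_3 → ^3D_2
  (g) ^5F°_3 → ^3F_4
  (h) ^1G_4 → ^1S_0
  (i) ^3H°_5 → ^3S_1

(a) forbidden (parity, ΔS fail)
(b) forbidden (ΔJ fails)
(c) forbidden (parity fails)
(d) allowed
(e) forbidden (parity, ΔS, ΔL, ΔJ fail)
(f) allowed
(g) forbidden (ΔS fails)
(h) forbidden (parity, ΔL, ΔJ fail)
(i) forbidden (ΔL, ΔJ fail)
Total allowed: 2 of 9.

2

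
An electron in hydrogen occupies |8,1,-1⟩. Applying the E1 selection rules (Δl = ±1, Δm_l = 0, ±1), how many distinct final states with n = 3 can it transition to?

4

E1 requires Δl = ±1, so l_f ∈ {0, 2}; with 0 ≤ l_f ≤ n_f−1 = 2, the allowed l_f values are {0, 2}.
For l_f = 0: m_f ∈ {m_i−1, m_i, m_i+1} ∩ [−0, 0] = {0} → 1 state.
For l_f = 2: m_f ∈ {m_i−1, m_i, m_i+1} ∩ [−2, 2] = {-2, -1, 0} → 3 states.
Total: 4.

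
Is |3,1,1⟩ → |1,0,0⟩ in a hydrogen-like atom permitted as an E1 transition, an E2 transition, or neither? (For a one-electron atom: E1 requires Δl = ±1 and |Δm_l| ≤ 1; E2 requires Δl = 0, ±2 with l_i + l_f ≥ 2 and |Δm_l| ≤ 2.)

Δl = 0 − 1 = -1; l_i + l_f = 1.
Δm_l = -1.
E1 (Δl = ±1, |Δm_l| ≤ 1): satisfied.
E2 (Δl = 0,±2, l_i+l_f ≥ 2, |Δm_l| ≤ 2): not satisfied.

E1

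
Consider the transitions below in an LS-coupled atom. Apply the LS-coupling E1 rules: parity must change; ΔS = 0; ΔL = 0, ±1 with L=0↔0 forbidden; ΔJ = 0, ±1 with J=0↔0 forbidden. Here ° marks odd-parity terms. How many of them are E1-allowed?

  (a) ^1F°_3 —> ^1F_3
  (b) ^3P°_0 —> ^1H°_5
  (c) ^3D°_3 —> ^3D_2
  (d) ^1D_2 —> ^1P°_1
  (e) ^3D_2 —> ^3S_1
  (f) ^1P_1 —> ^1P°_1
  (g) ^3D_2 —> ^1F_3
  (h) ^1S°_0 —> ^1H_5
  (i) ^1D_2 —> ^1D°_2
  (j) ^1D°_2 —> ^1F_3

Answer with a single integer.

(a) allowed
(b) forbidden (parity, ΔS, ΔL, ΔJ fail)
(c) allowed
(d) allowed
(e) forbidden (parity, ΔL fail)
(f) allowed
(g) forbidden (parity, ΔS fail)
(h) forbidden (ΔL, ΔJ fail)
(i) allowed
(j) allowed
Total allowed: 6 of 10.

6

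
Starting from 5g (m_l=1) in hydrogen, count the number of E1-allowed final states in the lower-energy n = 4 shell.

3

E1 requires Δl = ±1, so l_f ∈ {3, 5}; with 0 ≤ l_f ≤ n_f−1 = 3, the allowed l_f values are {3}.
For l_f = 3: m_f ∈ {m_i−1, m_i, m_i+1} ∩ [−3, 3] = {0, 1, 2} → 3 states.
Total: 3.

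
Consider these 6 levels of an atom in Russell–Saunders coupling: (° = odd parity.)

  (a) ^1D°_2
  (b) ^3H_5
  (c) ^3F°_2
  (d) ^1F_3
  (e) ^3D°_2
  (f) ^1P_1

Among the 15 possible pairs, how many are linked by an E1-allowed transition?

(a)–(b): forbidden (ΔS, ΔL, ΔJ).
(a)–(c): forbidden (parity, ΔS).
(a)–(d): allowed.
(a)–(e): forbidden (parity, ΔS).
(a)–(f): allowed.
(b)–(c): forbidden (ΔL, ΔJ).
(b)–(d): forbidden (parity, ΔS, ΔL, ΔJ).
(b)–(e): forbidden (ΔL, ΔJ).
(b)–(f): forbidden (parity, ΔS, ΔL, ΔJ).
(c)–(d): forbidden (ΔS).
(c)–(e): forbidden (parity).
(c)–(f): forbidden (ΔS, ΔL).
(d)–(e): forbidden (ΔS).
(d)–(f): forbidden (parity, ΔL, ΔJ).
(e)–(f): forbidden (ΔS).
Allowed pairs: 2 of 15.

2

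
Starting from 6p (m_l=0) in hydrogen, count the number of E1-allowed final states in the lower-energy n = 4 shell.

E1 requires Δl = ±1, so l_f ∈ {0, 2}; with 0 ≤ l_f ≤ n_f−1 = 3, the allowed l_f values are {0, 2}.
For l_f = 0: m_f ∈ {m_i−1, m_i, m_i+1} ∩ [−0, 0] = {0} → 1 state.
For l_f = 2: m_f ∈ {m_i−1, m_i, m_i+1} ∩ [−2, 2] = {-1, 0, 1} → 3 states.
Total: 4.

4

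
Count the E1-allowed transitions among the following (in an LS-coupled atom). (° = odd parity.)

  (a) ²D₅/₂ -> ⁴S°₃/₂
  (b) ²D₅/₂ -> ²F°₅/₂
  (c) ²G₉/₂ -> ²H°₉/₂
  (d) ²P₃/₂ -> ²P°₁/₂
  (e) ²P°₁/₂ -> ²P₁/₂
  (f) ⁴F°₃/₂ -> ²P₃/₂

(a) forbidden (ΔS, ΔL fail)
(b) allowed
(c) allowed
(d) allowed
(e) allowed
(f) forbidden (ΔS, ΔL fail)
Total allowed: 4 of 6.

4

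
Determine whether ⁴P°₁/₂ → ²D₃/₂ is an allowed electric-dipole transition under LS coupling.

Reading off the term symbols: S 3/2→1/2, L 1→2, J 1/2→3/2, parity odd→even.
Parity must change: odd → even — ok.
ΔS = 0: S: 3/2 → 1/2 — fails.
ΔL = 0, ±1 (not L=0↔0): L: 1 → 2, ΔL = +1 — ok.
ΔJ = 0, ±1 (not J=0↔0): J: 1/2 → 3/2, ΔJ = +1 — ok.
Rule(s) violated: ΔS.

forbidden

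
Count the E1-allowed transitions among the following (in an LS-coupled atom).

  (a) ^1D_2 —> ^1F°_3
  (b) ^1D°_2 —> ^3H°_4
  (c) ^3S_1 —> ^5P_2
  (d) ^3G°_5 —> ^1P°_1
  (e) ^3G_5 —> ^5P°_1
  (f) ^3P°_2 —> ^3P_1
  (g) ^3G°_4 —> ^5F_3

2

(a) allowed
(b) forbidden (parity, ΔS, ΔL, ΔJ fail)
(c) forbidden (parity, ΔS fail)
(d) forbidden (parity, ΔS, ΔL, ΔJ fail)
(e) forbidden (ΔS, ΔL, ΔJ fail)
(f) allowed
(g) forbidden (ΔS fails)
Total allowed: 2 of 7.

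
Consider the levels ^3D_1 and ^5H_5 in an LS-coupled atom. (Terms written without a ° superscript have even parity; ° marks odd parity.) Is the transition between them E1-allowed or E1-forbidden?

Parity must change: even → even — ✗.
ΔS = 0: S: 1 → 2 — ✗.
ΔL = 0, ±1 (not L=0↔0): L: 2 → 5, ΔL = +3 — ✗.
ΔJ = 0, ±1 (not J=0↔0): J: 1 → 5, ΔJ = +4 — ✗.
Rule(s) violated: parity, ΔS, ΔL, ΔJ.

forbidden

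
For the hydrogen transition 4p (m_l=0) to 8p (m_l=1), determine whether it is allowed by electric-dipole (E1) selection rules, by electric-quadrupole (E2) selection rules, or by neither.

E2

Δl = 1 − 1 = +0; l_i + l_f = 2.
Δm_l = +1.
E1 (Δl = ±1, |Δm_l| ≤ 1): not satisfied.
E2 (Δl = 0,±2, l_i+l_f ≥ 2, |Δm_l| ≤ 2): satisfied.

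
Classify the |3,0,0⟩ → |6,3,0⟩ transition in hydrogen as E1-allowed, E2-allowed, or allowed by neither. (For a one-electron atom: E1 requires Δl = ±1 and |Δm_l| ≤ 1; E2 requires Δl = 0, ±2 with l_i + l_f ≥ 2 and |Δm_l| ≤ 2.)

Δl = 3 − 0 = +3; l_i + l_f = 3.
Δm_l = +0.
E1 (Δl = ±1, |Δm_l| ≤ 1): not satisfied.
E2 (Δl = 0,±2, l_i+l_f ≥ 2, |Δm_l| ≤ 2): not satisfied.

neither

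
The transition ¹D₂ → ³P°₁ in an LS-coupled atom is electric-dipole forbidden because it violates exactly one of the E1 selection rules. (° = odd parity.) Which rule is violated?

Parity must change: even → odd — satisfied.
ΔS = 0: S: 0 → 1 — violated.
ΔL = 0, ±1 (not L=0↔0): L: 2 → 1, ΔL = -1 — satisfied.
ΔJ = 0, ±1 (not J=0↔0): J: 2 → 1, ΔJ = -1 — satisfied.

the ΔS = 0 rule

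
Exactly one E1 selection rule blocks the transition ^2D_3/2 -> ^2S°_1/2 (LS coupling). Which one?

the ΔL = 0, ±1 rule

ΔS = 0: S: 1/2 → 1/2 — passes.
ΔJ = 0, ±1 (not J=0↔0): J: 3/2 → 1/2, ΔJ = -1 — passes.
Parity must change: even → odd — passes.
ΔL = 0, ±1 (not L=0↔0): L: 2 → 0, ΔL = -2 — fails.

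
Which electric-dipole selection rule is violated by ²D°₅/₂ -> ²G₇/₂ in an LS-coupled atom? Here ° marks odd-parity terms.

the ΔL = 0, ±1 rule

Reading off the term symbols: S 1/2→1/2, L 2→4, J 5/2→7/2, parity odd→even.
Parity must change: odd → even — ✓.
ΔS = 0: S: 1/2 → 1/2 — ✓.
ΔL = 0, ±1 (not L=0↔0): L: 2 → 4, ΔL = +2 — ✗.
ΔJ = 0, ±1 (not J=0↔0): J: 5/2 → 7/2, ΔJ = +1 — ✓.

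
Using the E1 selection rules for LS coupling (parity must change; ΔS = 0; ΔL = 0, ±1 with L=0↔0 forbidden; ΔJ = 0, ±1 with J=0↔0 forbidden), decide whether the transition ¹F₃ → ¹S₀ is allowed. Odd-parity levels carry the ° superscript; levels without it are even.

forbidden

Parity must change: even → even — fails.
ΔS = 0: S: 0 → 0 — ok.
ΔL = 0, ±1 (not L=0↔0): L: 3 → 0, ΔL = -3 — fails.
ΔJ = 0, ±1 (not J=0↔0): J: 3 → 0, ΔJ = -3 — fails.
Rule(s) violated: parity, ΔL, ΔJ.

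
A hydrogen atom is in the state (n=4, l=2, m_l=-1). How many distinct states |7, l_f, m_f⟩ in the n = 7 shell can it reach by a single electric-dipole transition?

5

E1 requires Δl = ±1, so l_f ∈ {1, 3}; with 0 ≤ l_f ≤ n_f−1 = 6, the allowed l_f values are {1, 3}.
For l_f = 1: m_f ∈ {m_i−1, m_i, m_i+1} ∩ [−1, 1] = {-1, 0} → 2 states.
For l_f = 3: m_f ∈ {m_i−1, m_i, m_i+1} ∩ [−3, 3] = {-2, -1, 0} → 3 states.
Total: 5.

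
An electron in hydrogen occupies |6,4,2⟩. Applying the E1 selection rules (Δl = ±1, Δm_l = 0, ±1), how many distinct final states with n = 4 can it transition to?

3

E1 requires Δl = ±1, so l_f ∈ {3, 5}; with 0 ≤ l_f ≤ n_f−1 = 3, the allowed l_f values are {3}.
For l_f = 3: m_f ∈ {m_i−1, m_i, m_i+1} ∩ [−3, 3] = {1, 2, 3} → 3 states.
Total: 3.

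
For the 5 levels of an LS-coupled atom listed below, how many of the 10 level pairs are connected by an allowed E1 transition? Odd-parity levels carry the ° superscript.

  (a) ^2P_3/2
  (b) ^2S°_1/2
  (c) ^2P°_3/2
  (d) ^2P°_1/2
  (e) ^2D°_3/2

(a)–(b): allowed.
(a)–(c): allowed.
(a)–(d): allowed.
(a)–(e): allowed.
(b)–(c): forbidden (parity).
(b)–(d): forbidden (parity).
(b)–(e): forbidden (parity, ΔL).
(c)–(d): forbidden (parity).
(c)–(e): forbidden (parity).
(d)–(e): forbidden (parity).
Allowed pairs: 4 of 10.

4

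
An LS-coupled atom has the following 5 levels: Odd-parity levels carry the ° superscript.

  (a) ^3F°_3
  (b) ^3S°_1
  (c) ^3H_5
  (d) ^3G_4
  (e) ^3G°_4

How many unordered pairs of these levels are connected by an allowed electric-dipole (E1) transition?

3

(a)–(b): forbidden (parity, ΔL, ΔJ).
(a)–(c): forbidden (ΔL, ΔJ).
(a)–(d): allowed.
(a)–(e): forbidden (parity).
(b)–(c): forbidden (ΔL, ΔJ).
(b)–(d): forbidden (ΔL, ΔJ).
(b)–(e): forbidden (parity, ΔL, ΔJ).
(c)–(d): forbidden (parity).
(c)–(e): allowed.
(d)–(e): allowed.
Allowed pairs: 3 of 10.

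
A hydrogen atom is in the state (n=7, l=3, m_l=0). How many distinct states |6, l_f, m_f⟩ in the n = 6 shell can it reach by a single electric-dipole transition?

E1 requires Δl = ±1, so l_f ∈ {2, 4}; with 0 ≤ l_f ≤ n_f−1 = 5, the allowed l_f values are {2, 4}.
For l_f = 2: m_f ∈ {m_i−1, m_i, m_i+1} ∩ [−2, 2] = {-1, 0, 1} → 3 states.
For l_f = 4: m_f ∈ {m_i−1, m_i, m_i+1} ∩ [−4, 4] = {-1, 0, 1} → 3 states.
Total: 6.

6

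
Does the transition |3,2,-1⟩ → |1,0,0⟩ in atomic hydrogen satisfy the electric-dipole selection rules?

forbidden

Initial l = 2, final l = 0, so Δl = -2. E1 requires Δl = ±1: fails.
Δm_l = 0 − (-1) = +1. E1 requires Δm_l = 0, ±1: passes.
The transition is electric-dipole forbidden.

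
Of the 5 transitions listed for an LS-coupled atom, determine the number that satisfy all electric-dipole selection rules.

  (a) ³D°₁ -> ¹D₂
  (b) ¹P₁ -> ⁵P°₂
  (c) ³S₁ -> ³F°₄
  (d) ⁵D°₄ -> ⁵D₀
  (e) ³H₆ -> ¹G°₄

(a) forbidden (ΔS fails)
(b) forbidden (ΔS fails)
(c) forbidden (ΔL, ΔJ fail)
(d) forbidden (ΔJ fails)
(e) forbidden (ΔS, ΔJ fail)
Total allowed: 0 of 5.

0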